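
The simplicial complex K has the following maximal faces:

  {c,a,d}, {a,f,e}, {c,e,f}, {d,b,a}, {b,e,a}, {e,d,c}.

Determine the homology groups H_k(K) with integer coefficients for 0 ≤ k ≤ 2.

Order the vertices as a < b < c < d < e < f. Listing each simplex with vertices in this order, K has dimension 2 with simplices:

  0-simplices (6): a, b, c, d, e, f
  1-simplices (12): ab, ac, ad, ae, af, bd, be, cd, ce, cf, de, ef
  2-simplices (6): abd, abe, acd, aef, cde, cef

so the chain groups are C_0 ≅ Z^6, C_1 ≅ Z^12, C_2 ≅ Z^6.

The boundary map ∂_1: C_1 → C_0 maps an edge to its endpoints' difference, ∂[p,q] = q − p.
This gives a 6×12 integer matrix of rank 5; reducing to Smith normal form yields diagonal entries (1,1,1,1,1).

The boundary map ∂_2: C_2 → C_1 sends each 2-simplex [p,q,r] to [q,r] − [p,r] + [p,q]. For instance
  ∂abd = bd − ad + ab,
  ∂cde = de − ce + cd.
This gives a 12×6 integer matrix of rank 6; reducing to Smith normal form yields diagonal entries (1,1,1,1,1,1).

Reading off H_k = ker ∂_k / im ∂_{k+1}:

  H_0: rank C_0 − rank ∂_1 = 6 − 5 = 1, and the invariant factors of ∂_1 are all 1, so H_0 = Z.
  H_1: rank ker ∂_1 − rank ∂_2 = (12 − 5) − 6 = 1, and the invariant factors of ∂_2 are all 1, so H_1 = Z.
  H_2: rank ker ∂_2 − rank ∂_3 = (6 − 6) − 0 = 0, and there is no ∂_3, so H_2 = 0.

H_0 = Z,  H_1 = Z,  H_2 = 0.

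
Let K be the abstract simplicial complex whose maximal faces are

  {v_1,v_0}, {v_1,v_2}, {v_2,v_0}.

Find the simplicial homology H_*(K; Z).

H_0 ≅ Z,  H_1 ≅ Z.

K has 3 vertices, 3 edges.
rank ∂_0 = 0, rank ∂_1 = 2 ⇒ b_0 = 3 − 0 − 2 = 1; all invariant factors of ∂_1 are 1 so no torsion. So H_0 ≅ Z.
rank ∂_1 = 2, rank ∂_2 = 0 ⇒ b_1 = 3 − 2 − 0 = 1. So H_1 ≅ Z.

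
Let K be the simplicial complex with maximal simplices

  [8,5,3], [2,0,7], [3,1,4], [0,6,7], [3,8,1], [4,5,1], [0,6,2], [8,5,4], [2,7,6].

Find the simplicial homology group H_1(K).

H_1 ≅ Z.

Fix the vertex order 0 < 1 < 2 < 3 < 4 < 5 < 6 < 7 < 8 and write every simplex with vertices in increasing order. Then dim K = 2 and the simplices of K are:

  0-simplices (9): [0], [1], [2], [3], [4], [5], [6], [7], [8]
  1-simplices (16): [0,2], [0,6], [0,7], [1,3], [1,4], [1,5], [1,8], [2,6], [2,7], [3,4], [3,5], [3,8], [4,5], [4,8], [5,8], [6,7]
  2-simplices (9): [0,2,6], [0,2,7], [0,6,7], [1,3,4], [1,3,8], [1,4,5], [2,6,7], [3,5,8], [4,5,8]

so the chain groups are C_0 ≅ Z^9, C_1 ≅ Z^16, C_2 ≅ Z^9.

Boundary ∂_1: C_1 → C_0 is given by ∂[p,q] = [q] − [p].
As a 9×16 matrix over Z this has rank 7, with invariant factors (1,1,1,1,1,1,1).

∂_2: C_2 → C_1 sends each 2-simplex [p,q,r] to [q,r] − [p,r] + [p,q]. For instance
  ∂[2,6,7] = [6,7] − [2,7] + [2,6],
  ∂[0,6,7] = [6,7] − [0,7] + [0,6].
This gives a 16×9 integer matrix of rank 8; reducing to Smith normal form yields diagonal entries (1,1,1,1,1,1,1,1).

Reading off H_k = ker ∂_k / im ∂_{k+1}:

  H_1: rank ker ∂_1 − rank ∂_2 = (16 − 7) − 8 = 1, and the invariant factors of ∂_2 are all 1, so H_1 ≅ Z.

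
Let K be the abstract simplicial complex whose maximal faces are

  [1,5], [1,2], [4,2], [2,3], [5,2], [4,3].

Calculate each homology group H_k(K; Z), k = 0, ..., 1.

We work with the vertex ordering 1 < 2 < 3 < 4 < 5. The simplices of K, each written with vertices in increasing order, are:

  0-simplices (5): [1], [2], [3], [4], [5]
  1-simplices (6): [1,2], [1,5], [2,3], [2,4], [2,5], [3,4]

so the chain groups are C_0 ≅ Z^5, C_1 ≅ Z^6.

Boundary ∂_1: C_1 → C_0 maps an edge to its endpoints' difference, ∂[p,q] = q − p. For instance
  ∂[1,2] = [2] − [1].
The resulting 5×6 matrix has rank 4, and its Smith normal form has invariant factors (1,1,1,1).

From H_k ≅ ker(∂_k) / im(∂_{k+1}) we obtain:

  H_0: rank C_0 − rank ∂_1 = 5 − 4 = 1, and the invariant factors of ∂_1 are all 1, so H_0 ≅ Z.
  H_1: rank ker ∂_1 − rank ∂_2 = (6 − 4) − 0 = 2, and there is no ∂_2, so H_1 ≅ Z^2.

H_0 = Z,  H_1 = Z^2.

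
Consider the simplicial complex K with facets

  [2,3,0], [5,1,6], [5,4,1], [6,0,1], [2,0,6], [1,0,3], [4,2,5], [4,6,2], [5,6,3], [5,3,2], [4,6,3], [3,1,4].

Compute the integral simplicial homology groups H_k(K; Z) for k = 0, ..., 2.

Order the vertices as 0 < 1 < 2 < 3 < 4 < 5 < 6. Listing each simplex with vertices in this order, K has dimension 2 with simplices:

  0-simplices (7): [0], [1], [2], [3], [4], [5], [6]
  1-simplices (18): [0,1], [0,2], [0,3], [0,6], [1,3], [1,4], [1,5], [1,6], [2,3], [2,4], [2,5], [2,6], [3,4], [3,5], [3,6], [4,5], [4,6], [5,6]
  2-simplices (12): [0,1,3], [0,1,6], [0,2,3], [0,2,6], [1,3,4], [1,4,5], [1,5,6], [2,3,5], [2,4,5], [2,4,6], [3,4,6], [3,5,6]

so the chain groups are C_0 ≅ Z^7, C_1 ≅ Z^18, C_2 ≅ Z^12.

∂_1: C_1 → C_0 is given by ∂[p,q] = [q] − [p]. For instance
  ∂[2,4] = [4] − [2].
This gives a 7×18 integer matrix of rank 6; reducing to Smith normal form yields diagonal entries (1,1,1,1,1,1).

Boundary ∂_2: C_2 → C_1 maps a triangle to the signed sum of its edges. For instance
  ∂[0,1,3] = [1,3] − [0,3] + [0,1],
  ∂[1,5,6] = [5,6] − [1,6] + [1,5].
The resulting 18×12 matrix has rank 12, and its Smith normal form has invariant factors (1,1,1,1,1,1,1,1,1,1,1,2).

Computing H_k = (kernel of ∂_k) / (image of ∂_{k+1}):

  H_0: rank C_0 − rank ∂_1 = 7 − 6 = 1, and the invariant factors of ∂_1 are all 1, so H_0 = Z.
  H_1: rank ker ∂_1 − rank ∂_2 = (18 − 6) − 12 = 0, and ∂_2 has invariant factor 2 > 1, so H_1 = Z/2Z.
  H_2: rank ker ∂_2 − rank ∂_3 = (12 − 12) − 0 = 0, and there is no ∂_3, so H_2 = 0.

H_0 = Z,  H_1 = Z/2Z,  H_2 = 0.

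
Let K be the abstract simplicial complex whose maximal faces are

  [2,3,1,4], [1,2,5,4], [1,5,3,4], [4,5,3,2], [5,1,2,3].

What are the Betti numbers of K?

b_0 = 1, b_1 = 0, b_2 = 0, b_3 = 1.

Take the total order 1 < 2 < 3 < 4 < 5 on the vertex set. Then K (dimension 3) consists of the simplices:

  0-simplices (5): [1], [2], [3], [4], [5]
  1-simplices (10): [1,2], [1,3], [1,4], [1,5], [2,3], [2,4], [2,5], [3,4], [3,5], [4,5]
  2-simplices (10): [1,2,3], [1,2,4], [1,2,5], [1,3,4], [1,3,5], [1,4,5], [2,3,4], [2,3,5], [2,4,5], [3,4,5]
  3-simplices (5): [1,2,3,4], [1,2,3,5], [1,2,4,5], [1,3,4,5], [2,3,4,5]

Hence C_0 ≅ Z^5, C_1 ≅ Z^10, C_2 ≅ Z^10, C_3 ≅ Z^5.

∂_1: C_1 → C_0 maps an edge to its endpoints' difference, ∂[p,q] = q − p. For instance
  ∂[1,5] = [5] − [1].
The resulting 5×10 matrix has rank 4, and its Smith normal form has invariant factors (1,1,1,1).

∂_2: C_2 → C_1 maps a triangle to the signed sum of its edges. For instance
  ∂[2,4,5] = [4,5] − [2,5] + [2,4],
  ∂[2,3,4] = [3,4] − [2,4] + [2,3].
The resulting 10×10 matrix has rank 6, and its Smith normal form has invariant factors (1,1,1,1,1,1).

∂_3: C_3 → C_2 sends each 3-simplex σ to the alternating sum Σ_i (−1)^i (σ with its i-th vertex removed). For instance
  ∂[1,2,3,5] = [2,3,5] − [1,3,5] + [1,2,5] − [1,2,3],
  ∂[1,2,3,4] = [2,3,4] − [1,3,4] + [1,2,4] − [1,2,3].
As a 10×5 matrix over Z this has rank 4, with invariant factors (1,1,1,1).

Computing H_k = (kernel of ∂_k) / (image of ∂_{k+1}):

  H_0: rank C_0 − rank ∂_1 = 5 − 4 = 1, and the invariant factors of ∂_1 are all 1, so H_0 = Z.
  H_1: rank ker ∂_1 − rank ∂_2 = (10 − 4) − 6 = 0, and the invariant factors of ∂_2 are all 1, so H_1 = 0.
  H_2: rank ker ∂_2 − rank ∂_3 = (10 − 6) − 4 = 0, and the invariant factors of ∂_3 are all 1, so H_2 = 0.
  H_3: rank ker ∂_3 − rank ∂_4 = (5 − 4) − 0 = 1, and there is no ∂_4, so H_3 = Z.

Hence the Betti numbers are b_0 = 1, b_1 = 0, b_2 = 0, b_3 = 1.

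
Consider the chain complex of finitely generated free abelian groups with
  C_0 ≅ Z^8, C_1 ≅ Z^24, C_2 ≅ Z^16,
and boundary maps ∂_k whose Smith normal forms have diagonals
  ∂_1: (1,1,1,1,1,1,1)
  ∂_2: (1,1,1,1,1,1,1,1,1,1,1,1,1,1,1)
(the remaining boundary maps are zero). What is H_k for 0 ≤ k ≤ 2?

H_0 = Z,  H_1 = Z^2,  H_2 = Z.

H_0: b_0 = 8 − 0 − 7 = 1; torsion from ∂_1 factors > 1: none. So H_0 = Z.
H_1: b_1 = 24 − 7 − 15 = 2; torsion from ∂_2 factors > 1: none. So H_1 = Z^2.
H_2: b_2 = 16 − 15 − 0 = 1; torsion from ∂_3 factors > 1: none. So H_2 = Z.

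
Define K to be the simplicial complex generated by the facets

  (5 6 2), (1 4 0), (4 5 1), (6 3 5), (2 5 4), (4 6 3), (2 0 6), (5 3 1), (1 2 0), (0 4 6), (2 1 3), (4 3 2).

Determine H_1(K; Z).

H_1 = Z/2.

Fix the vertex order 0 < 1 < 2 < 3 < 4 < 5 < 6 and write every simplex with vertices in increasing order. Then dim K = 2 and the simplices of K are:

  0-simplices (7): [0], [1], [2], [3], [4], [5], [6]
  1-simplices (18): [0,1], [0,2], [0,4], [0,6], [1,2], [1,3], [1,4], [1,5], [2,3], [2,4], [2,5], [2,6], [3,4], [3,5], [3,6], [4,5], [4,6], [5,6]
  2-simplices (12): [0,1,2], [0,1,4], [0,2,6], [0,4,6], [1,2,3], [1,3,5], [1,4,5], [2,3,4], [2,4,5], [2,5,6], [3,4,6], [3,5,6]

Hence C_0 ≅ Z^7, C_1 ≅ Z^18, C_2 ≅ Z^12.

Boundary ∂_1: C_1 → C_0 maps an edge to its endpoints' difference, ∂[p,q] = q − p.
As a 7×18 matrix over Z this has rank 6, with invariant factors (1,1,1,1,1,1).

The boundary map ∂_2: C_2 → C_1 sends each 2-simplex [p,q,r] to [q,r] − [p,r] + [p,q]. For instance
  ∂[0,1,2] = [1,2] − [0,2] + [0,1],
  ∂[0,1,4] = [1,4] − [0,4] + [0,1].
The 18×12 boundary matrix has rank 12 and Smith normal form diag(1,1,1,1,1,1,1,1,1,1,1,2).

Reading off H_k = ker ∂_k / im ∂_{k+1}:

  H_1: rank ker ∂_1 − rank ∂_2 = (18 − 6) − 12 = 0, and ∂_2 has invariant factor 2 > 1, so H_1 = Z/2.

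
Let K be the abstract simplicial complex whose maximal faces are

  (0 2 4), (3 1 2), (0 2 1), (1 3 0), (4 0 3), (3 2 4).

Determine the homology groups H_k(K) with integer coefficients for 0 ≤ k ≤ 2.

Take the total order 0 < 1 < 2 < 3 < 4 on the vertex set. Then K (dimension 2) consists of the simplices:

  0-simplices (5): [0], [1], [2], [3], [4]
  1-simplices (9): [0,1], [0,2], [0,3], [0,4], [1,2], [1,3], [2,3], [2,4], [3,4]
  2-simplices (6): [0,1,2], [0,1,3], [0,2,4], [0,3,4], [1,2,3], [2,3,4]

giving chain groups C_0 ≅ Z^5, C_1 ≅ Z^9, C_2 ≅ Z^6.

Boundary ∂_1: C_1 → C_0 is given by ∂[p,q] = [q] − [p]. For instance
  ∂[2,3] = [3] − [2].
The resulting 5×9 matrix has rank 4, and its Smith normal form has invariant factors (1,1,1,1).

∂_2: C_2 → C_1 sends each 2-simplex [p,q,r] to [q,r] − [p,r] + [p,q]. For instance
  ∂[0,1,3] = [1,3] − [0,3] + [0,1],
  ∂[0,1,2] = [1,2] − [0,2] + [0,1].
As a 9×6 matrix over Z this has rank 5, with invariant factors (1,1,1,1,1).

Reading off H_k = ker ∂_k / im ∂_{k+1}:

  H_0: rank C_0 − rank ∂_1 = 5 − 4 = 1, and the invariant factors of ∂_1 are all 1, so H_0 = Z.
  H_1: rank ker ∂_1 − rank ∂_2 = (9 − 4) − 5 = 0, and the invariant factors of ∂_2 are all 1, so H_1 = 0.
  H_2: rank ker ∂_2 − rank ∂_3 = (6 − 5) − 0 = 1, and there is no ∂_3, so H_2 = Z.

As a check, the Euler characteristic is 5 − 9 + 6 = 2, which agrees with 1 − 0 + 1 = 2.

H_0 ≅ Z,  H_1 = 0,  H_2 ≅ Z.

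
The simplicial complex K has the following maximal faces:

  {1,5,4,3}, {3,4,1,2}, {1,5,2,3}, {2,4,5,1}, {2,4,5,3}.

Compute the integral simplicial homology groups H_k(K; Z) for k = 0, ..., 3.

K has 5 vertices, 10 edges, 10 triangles, 5 3-simplices.
rank ∂_0 = 0, rank ∂_1 = 4 ⇒ b_0 = 5 − 0 − 4 = 1; all invariant factors of ∂_1 are 1 so no torsion. So H_0 ≅ Z.
rank ∂_1 = 4, rank ∂_2 = 6 ⇒ b_1 = 10 − 4 − 6 = 0; all invariant factors of ∂_2 are 1 so no torsion. So H_1 ≅ 0.
rank ∂_2 = 6, rank ∂_3 = 4 ⇒ b_2 = 10 − 6 − 4 = 0; all invariant factors of ∂_3 are 1 so no torsion. So H_2 ≅ 0.
rank ∂_3 = 4, rank ∂_4 = 0 ⇒ b_3 = 5 − 4 − 0 = 1. So H_3 ≅ Z.

H_0 = Z,  H_1 = 0,  H_2 = 0,  H_3 = Z.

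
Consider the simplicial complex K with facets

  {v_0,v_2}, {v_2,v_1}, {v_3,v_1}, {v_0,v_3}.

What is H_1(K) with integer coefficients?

Order the vertices as v_0 < v_1 < v_2 < v_3. Listing each simplex with vertices in this order, K has dimension 1 with simplices:

  0-simplices (4): [v_0], [v_1], [v_2], [v_3]
  1-simplices (4): [v_0,v_2], [v_0,v_3], [v_1,v_2], [v_1,v_3]

giving chain groups C_0 ≅ Z^4, C_1 ≅ Z^4.

∂_1: C_1 → C_0 maps an edge to its endpoints' difference, ∂[p,q] = q − p. For instance
  ∂[v_0,v_3] = [v_3] − [v_0].
The 4×4 boundary matrix has rank 3 and Smith normal form diag(1,1,1).

Computing H_k = (kernel of ∂_k) / (image of ∂_{k+1}):

  H_1: rank ker ∂_1 − rank ∂_2 = (4 − 3) − 0 = 1, and there is no ∂_2, so H_1 ≅ Z.

H_1 ≅ Z.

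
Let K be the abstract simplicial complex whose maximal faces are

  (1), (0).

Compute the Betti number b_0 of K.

b_0 = 2.

K has 2 vertices.
rank ∂_0 = 0, rank ∂_1 = 0 ⇒ b_0 = 2 − 0 − 0 = 2. So H_0 ≅ Z^2.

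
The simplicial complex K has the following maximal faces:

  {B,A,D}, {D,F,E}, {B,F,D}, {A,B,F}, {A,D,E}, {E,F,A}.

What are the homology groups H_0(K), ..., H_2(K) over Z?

Take the total order A < B < D < E < F on the vertex set. Then K (dimension 2) consists of the simplices:

  0-simplices (5): A, B, D, E, F
  1-simplices (9): AB, AD, AE, AF, BD, BF, DE, DF, EF
  2-simplices (6): ABD, ABF, ADE, AEF, BDF, DEF

so the chain groups are C_0 ≅ Z^5, C_1 ≅ Z^9, C_2 ≅ Z^6.

Boundary ∂_1: C_1 → C_0 sends each edge [p,q] (with p < q) to q − p. For instance
  ∂AD = D − A.
The 5×9 boundary matrix has rank 4 and Smith normal form diag(1,1,1,1).

Boundary ∂_2: C_2 → C_1 sends each 2-simplex [p,q,r] to [q,r] − [p,r] + [p,q]. For instance
  ∂ADE = DE − AE + AD,
  ∂AEF = EF − AF + AE.
As a 9×6 matrix over Z this has rank 5, with invariant factors (1,1,1,1,1).

Now H_k = ker ∂_k / im ∂_{k+1}, so:

  H_0: rank C_0 − rank ∂_1 = 5 − 4 = 1, and the invariant factors of ∂_1 are all 1, so H_0 ≅ Z.
  H_1: rank ker ∂_1 − rank ∂_2 = (9 − 4) − 5 = 0, and the invariant factors of ∂_2 are all 1, so H_1 ≅ 0.
  H_2: rank ker ∂_2 − rank ∂_3 = (6 − 5) − 0 = 1, and there is no ∂_3, so H_2 ≅ Z.

As a check, the Euler characteristic is 5 − 9 + 6 = 2, which agrees with 1 − 0 + 1 = 2.
(K is a triangulation of the 2-sphere S^2.)

H_0 ≅ Z,  H_1 = 0,  H_2 ≅ Z.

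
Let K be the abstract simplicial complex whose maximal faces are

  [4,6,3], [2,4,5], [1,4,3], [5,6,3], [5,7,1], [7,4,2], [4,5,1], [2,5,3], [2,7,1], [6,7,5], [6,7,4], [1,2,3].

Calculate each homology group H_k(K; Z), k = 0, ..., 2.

Take the total order 1 < 2 < 3 < 4 < 5 < 6 < 7 on the vertex set. Then K (dimension 2) consists of the simplices:

  0-simplices (7): [1], [2], [3], [4], [5], [6], [7]
  1-simplices (18): [1,2], [1,3], [1,4], [1,5], [1,7], [2,3], [2,4], [2,5], [2,7], [3,4], [3,5], [3,6], [4,5], [4,6], [4,7], [5,6], [5,7], [6,7]
  2-simplices (12): [1,2,3], [1,2,7], [1,3,4], [1,4,5], [1,5,7], [2,3,5], [2,4,5], [2,4,7], [3,4,6], [3,5,6], [4,6,7], [5,6,7]

so the chain groups are C_0 ≅ Z^7, C_1 ≅ Z^18, C_2 ≅ Z^12.

∂_1: C_1 → C_0 sends each edge [p,q] (with p < q) to q − p.
The resulting 7×18 matrix has rank 6, and its Smith normal form has invariant factors (1,1,1,1,1,1).

Boundary ∂_2: C_2 → C_1 sends each 2-simplex [p,q,r] to [q,r] − [p,r] + [p,q]. For instance
  ∂[1,2,7] = [2,7] − [1,7] + [1,2],
  ∂[5,6,7] = [6,7] − [5,7] + [5,6].
This gives a 18×12 integer matrix of rank 12; reducing to Smith normal form yields diagonal entries (1,1,1,1,1,1,1,1,1,1,1,2).

Computing H_k = (kernel of ∂_k) / (image of ∂_{k+1}):

  H_0: rank C_0 − rank ∂_1 = 7 − 6 = 1, and the invariant factors of ∂_1 are all 1, so H_0 ≅ Z.
  H_1: rank ker ∂_1 − rank ∂_2 = (18 − 6) − 12 = 0, and ∂_2 has invariant factor 2 > 1, so H_1 ≅ Z/2.
  H_2: rank ker ∂_2 − rank ∂_3 = (12 − 12) − 0 = 0, and there is no ∂_3, so H_2 ≅ 0.

As a check, the Euler characteristic is 7 − 18 + 12 = 1, which agrees with 1 − 0 + 0 = 1.
(K is a triangulation of the real projective plane RP^2.)

H_0 ≅ Z,  H_1 ≅ Z/2,  H_2 = 0.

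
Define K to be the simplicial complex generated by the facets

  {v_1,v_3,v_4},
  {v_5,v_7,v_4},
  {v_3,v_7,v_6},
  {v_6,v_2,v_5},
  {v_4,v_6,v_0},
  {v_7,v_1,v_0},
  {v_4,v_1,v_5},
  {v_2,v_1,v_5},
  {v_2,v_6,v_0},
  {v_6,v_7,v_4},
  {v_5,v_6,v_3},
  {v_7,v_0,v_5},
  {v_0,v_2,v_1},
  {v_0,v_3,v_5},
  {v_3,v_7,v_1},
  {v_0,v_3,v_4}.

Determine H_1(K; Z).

Order the vertices as v_0 < v_1 < v_2 < v_3 < v_4 < v_5 < v_6 < v_7. Listing each simplex with vertices in this order, K has dimension 2 with simplices:

  0-simplices (8): [v_0], [v_1], [v_2], [v_3], [v_4], [v_5], [v_6], [v_7]
  1-simplices (24): (24 of them)
  2-simplices (16): (16 of them)

Hence C_0 ≅ Z^8, C_1 ≅ Z^24, C_2 ≅ Z^16.

The boundary map ∂_1: C_1 → C_0 maps an edge to its endpoints' difference, ∂[p,q] = q − p.
The 8×24 boundary matrix has rank 7 and Smith normal form diag(1,1,1,1,1,1,1).

The boundary map ∂_2: C_2 → C_1 sends each 2-simplex [p,q,r] to [q,r] − [p,r] + [p,q]. For instance
  ∂[v_1,v_2,v_5] = [v_2,v_5] − [v_1,v_5] + [v_1,v_2],
  ∂[v_0,v_3,v_5] = [v_3,v_5] − [v_0,v_5] + [v_0,v_3].
As a 24×16 matrix over Z this has rank 15, with invariant factors (1,1,1,1,1,1,1,1,1,1,1,1,1,1,1).

Now H_k = ker ∂_k / im ∂_{k+1}, so:

  H_1: rank ker ∂_1 − rank ∂_2 = (24 − 7) − 15 = 2, and the invariant factors of ∂_2 are all 1, so H_1 ≅ Z^2.

H_1 ≅ Z^2.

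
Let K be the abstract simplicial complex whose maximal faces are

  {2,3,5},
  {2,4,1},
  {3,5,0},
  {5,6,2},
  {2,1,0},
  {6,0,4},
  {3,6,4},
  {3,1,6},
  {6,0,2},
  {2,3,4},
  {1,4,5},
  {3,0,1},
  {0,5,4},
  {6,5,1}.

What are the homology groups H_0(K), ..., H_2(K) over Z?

Take the total order 0 < 1 < 2 < 3 < 4 < 5 < 6 on the vertex set. Then K (dimension 2) consists of the simplices:

  0-simplices (7): [0], [1], [2], [3], [4], [5], [6]
  1-simplices (21): [0,1], [0,2], [0,3], [0,4], [0,5], [0,6], [1,2], [1,3], [1,4], [1,5], [1,6], [2,3], [2,4], [2,5], [2,6], [3,4], [3,5], [3,6], [4,5], [4,6], [5,6]
  2-simplices (14): [0,1,2], [0,1,3], [0,2,6], [0,3,5], [0,4,5], [0,4,6], [1,2,4], [1,3,6], [1,4,5], [1,5,6], [2,3,4], [2,3,5], [2,5,6], [3,4,6]

so the chain groups are C_0 ≅ Z^7, C_1 ≅ Z^21, C_2 ≅ Z^14.

The boundary map ∂_1: C_1 → C_0 sends each edge [p,q] (with p < q) to q − p. For instance
  ∂[1,4] = [4] − [1].
The resulting 7×21 matrix has rank 6, and its Smith normal form has invariant factors (1,1,1,1,1,1).

Boundary ∂_2: C_2 → C_1 sends each 2-simplex [p,q,r] to [q,r] − [p,r] + [p,q]. For instance
  ∂[2,5,6] = [5,6] − [2,6] + [2,5],
  ∂[0,1,2] = [1,2] − [0,2] + [0,1].
This gives a 21×14 integer matrix of rank 13; reducing to Smith normal form yields diagonal entries (1,1,1,1,1,1,1,1,1,1,1,1,1).

From H_k ≅ ker(∂_k) / im(∂_{k+1}) we obtain:

  H_0: rank C_0 − rank ∂_1 = 7 − 6 = 1, and the invariant factors of ∂_1 are all 1, so H_0 = Z.
  H_1: rank ker ∂_1 − rank ∂_2 = (21 − 6) − 13 = 2, and the invariant factors of ∂_2 are all 1, so H_1 = Z^2.
  H_2: rank ker ∂_2 − rank ∂_3 = (14 − 13) − 0 = 1, and there is no ∂_3, so H_2 = Z.

H_0 ≅ Z,  H_1 ≅ Z^2,  H_2 ≅ Z.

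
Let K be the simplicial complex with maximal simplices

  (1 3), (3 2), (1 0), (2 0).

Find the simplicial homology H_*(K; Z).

H_0 ≅ Z,  H_1 ≅ Z.

We work with the vertex ordering 0 < 1 < 2 < 3. The simplices of K, each written with vertices in increasing order, are:

  0-simplices (4): [0], [1], [2], [3]
  1-simplices (4): [0,1], [0,2], [1,3], [2,3]

Hence C_0 ≅ Z^4, C_1 ≅ Z^4.

∂_1: C_1 → C_0 is given by ∂[p,q] = [q] − [p]. For instance
  ∂[0,2] = [2] − [0].
This gives a 4×4 integer matrix of rank 3; reducing to Smith normal form yields diagonal entries (1,1,1).

Reading off H_k = ker ∂_k / im ∂_{k+1}:

  H_0: rank C_0 − rank ∂_1 = 4 − 3 = 1, and the invariant factors of ∂_1 are all 1, so H_0 ≅ Z.
  H_1: rank ker ∂_1 − rank ∂_2 = (4 − 3) − 0 = 1, and there is no ∂_2, so H_1 ≅ Z.

(K is a triangulation of the circle S^1.)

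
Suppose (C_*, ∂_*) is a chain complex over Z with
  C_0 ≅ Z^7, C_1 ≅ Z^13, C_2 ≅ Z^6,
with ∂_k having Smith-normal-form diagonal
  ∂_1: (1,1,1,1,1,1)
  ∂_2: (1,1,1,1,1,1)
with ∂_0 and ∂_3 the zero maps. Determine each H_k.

H_0 = Z,  H_1 = Z,  H_2 = 0.

H_0: b_0 = 7 − 0 − 6 = 1; torsion from ∂_1 factors > 1: none. So H_0 = Z.
H_1: b_1 = 13 − 6 − 6 = 1; torsion from ∂_2 factors > 1: none. So H_1 = Z.
H_2: b_2 = 6 − 6 − 0 = 0; torsion from ∂_3 factors > 1: none. So H_2 = 0.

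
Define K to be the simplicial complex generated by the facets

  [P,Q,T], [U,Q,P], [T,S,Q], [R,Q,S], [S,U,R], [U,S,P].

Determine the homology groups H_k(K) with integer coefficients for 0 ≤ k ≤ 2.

K has 6 vertices, 12 edges, 6 triangles.
rank ∂_0 = 0, rank ∂_1 = 5 ⇒ b_0 = 6 − 0 − 5 = 1; all invariant factors of ∂_1 are 1 so no torsion. So H_0 ≅ Z.
rank ∂_1 = 5, rank ∂_2 = 6 ⇒ b_1 = 12 − 5 − 6 = 1; all invariant factors of ∂_2 are 1 so no torsion. So H_1 ≅ Z.
rank ∂_2 = 6, rank ∂_3 = 0 ⇒ b_2 = 6 − 6 − 0 = 0. So H_2 ≅ 0.

H_0 = Z,  H_1 = Z,  H_2 = 0.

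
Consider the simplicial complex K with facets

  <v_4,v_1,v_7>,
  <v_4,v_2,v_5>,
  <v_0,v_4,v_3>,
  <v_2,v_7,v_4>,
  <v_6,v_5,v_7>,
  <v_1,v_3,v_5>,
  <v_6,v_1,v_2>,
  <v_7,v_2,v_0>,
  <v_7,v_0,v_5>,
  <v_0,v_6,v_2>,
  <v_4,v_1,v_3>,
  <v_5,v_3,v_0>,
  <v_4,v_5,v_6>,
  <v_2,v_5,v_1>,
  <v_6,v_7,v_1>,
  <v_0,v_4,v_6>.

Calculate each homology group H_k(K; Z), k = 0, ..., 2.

We work with the vertex ordering v_0 < v_1 < v_2 < v_3 < v_4 < v_5 < v_6 < v_7. The simplices of K, each written with vertices in increasing order, are:

  0-simplices (8): [v_0], [v_1], [v_2], [v_3], [v_4], [v_5], [v_6], [v_7]
  1-simplices (24): (24 of them)
  2-simplices (16): (16 of them)

so the chain groups are C_0 ≅ Z^8, C_1 ≅ Z^24, C_2 ≅ Z^16.

The boundary map ∂_1: C_1 → C_0 is given by ∂[p,q] = [q] − [p]. For instance
  ∂[v_4,v_5] = [v_5] − [v_4].
The 8×24 boundary matrix has rank 7 and Smith normal form diag(1,1,1,1,1,1,1).

Boundary ∂_2: C_2 → C_1 acts by ∂[p,q,r] = [q,r] − [p,r] + [p,q]. For instance
  ∂[v_1,v_2,v_5] = [v_2,v_5] − [v_1,v_5] + [v_1,v_2],
  ∂[v_0,v_4,v_6] = [v_4,v_6] − [v_0,v_6] + [v_0,v_4].
This gives a 24×16 integer matrix of rank 15; reducing to Smith normal form yields diagonal entries (1,1,1,1,1,1,1,1,1,1,1,1,1,1,1).

Computing H_k = (kernel of ∂_k) / (image of ∂_{k+1}):

  H_0: rank C_0 − rank ∂_1 = 8 − 7 = 1, and the invariant factors of ∂_1 are all 1, so H_0 = Z.
  H_1: rank ker ∂_1 − rank ∂_2 = (24 − 7) − 15 = 2, and the invariant factors of ∂_2 are all 1, so H_1 = Z^2.
  H_2: rank ker ∂_2 − rank ∂_3 = (16 − 15) − 0 = 1, and there is no ∂_3, so H_2 = Z.

(K is a triangulation of the torus T^2.)

H_0 ≅ Z,  H_1 ≅ Z^2,  H_2 ≅ Z.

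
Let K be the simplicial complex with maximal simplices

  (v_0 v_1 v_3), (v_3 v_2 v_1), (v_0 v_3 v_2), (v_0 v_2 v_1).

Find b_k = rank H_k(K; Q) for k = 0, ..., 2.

We work with the vertex ordering v_0 < v_1 < v_2 < v_3. The simplices of K, each written with vertices in increasing order, are:

  0-simplices (4): [v_0], [v_1], [v_2], [v_3]
  1-simplices (6): [v_0,v_1], [v_0,v_2], [v_0,v_3], [v_1,v_2], [v_1,v_3], [v_2,v_3]
  2-simplices (4): [v_0,v_1,v_2], [v_0,v_1,v_3], [v_0,v_2,v_3], [v_1,v_2,v_3]

Hence C_0 ≅ Z^4, C_1 ≅ Z^6, C_2 ≅ Z^4.

Boundary ∂_1: C_1 → C_0 sends each edge [p,q] (with p < q) to q − p. For instance
  ∂[v_1,v_2] = [v_2] − [v_1].
This gives a 4×6 integer matrix of rank 3; reducing to Smith normal form yields diagonal entries (1,1,1).

∂_2: C_2 → C_1 acts by ∂[p,q,r] = [q,r] − [p,r] + [p,q]. For instance
  ∂[v_0,v_1,v_2] = [v_1,v_2] − [v_0,v_2] + [v_0,v_1],
  ∂[v_0,v_2,v_3] = [v_2,v_3] − [v_0,v_3] + [v_0,v_2].
This gives a 6×4 integer matrix of rank 3; reducing to Smith normal form yields diagonal entries (1,1,1).

From H_k ≅ ker(∂_k) / im(∂_{k+1}) we obtain:

  H_0: rank C_0 − rank ∂_1 = 4 − 3 = 1, and the invariant factors of ∂_1 are all 1, so H_0 ≅ Z.
  H_1: rank ker ∂_1 − rank ∂_2 = (6 − 3) − 3 = 0, and the invariant factors of ∂_2 are all 1, so H_1 ≅ 0.
  H_2: rank ker ∂_2 − rank ∂_3 = (4 − 3) − 0 = 1, and there is no ∂_3, so H_2 ≅ Z.

Hence the Betti numbers are b_0 = 1, b_1 = 0, b_2 = 1.

b_0 = 1, b_1 = 0, b_2 = 1.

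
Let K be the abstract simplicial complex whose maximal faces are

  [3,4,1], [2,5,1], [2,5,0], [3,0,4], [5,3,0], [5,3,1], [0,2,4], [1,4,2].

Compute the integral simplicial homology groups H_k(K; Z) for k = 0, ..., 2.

Take the total order 0 < 1 < 2 < 3 < 4 < 5 on the vertex set. Then K (dimension 2) consists of the simplices:

  0-simplices (6): [0], [1], [2], [3], [4], [5]
  1-simplices (12): [0,2], [0,3], [0,4], [0,5], [1,2], [1,3], [1,4], [1,5], [2,4], [2,5], [3,4], [3,5]
  2-simplices (8): [0,2,4], [0,2,5], [0,3,4], [0,3,5], [1,2,4], [1,2,5], [1,3,4], [1,3,5]

giving chain groups C_0 ≅ Z^6, C_1 ≅ Z^12, C_2 ≅ Z^8.

∂_1: C_1 → C_0 is given by ∂[p,q] = [q] − [p]. For instance
  ∂[0,4] = [4] − [0].
The resulting 6×12 matrix has rank 5, and its Smith normal form has invariant factors (1,1,1,1,1).

The boundary map ∂_2: C_2 → C_1 acts by ∂[p,q,r] = [q,r] − [p,r] + [p,q]. For instance
  ∂[1,2,5] = [2,5] − [1,5] + [1,2],
  ∂[0,2,5] = [2,5] − [0,5] + [0,2].
The resulting 12×8 matrix has rank 7, and its Smith normal form has invariant factors (1,1,1,1,1,1,1).

Reading off H_k = ker ∂_k / im ∂_{k+1}:

  H_0: rank C_0 − rank ∂_1 = 6 − 5 = 1, and the invariant factors of ∂_1 are all 1, so H_0 ≅ Z.
  H_1: rank ker ∂_1 − rank ∂_2 = (12 − 5) − 7 = 0, and the invariant factors of ∂_2 are all 1, so H_1 ≅ 0.
  H_2: rank ker ∂_2 − rank ∂_3 = (8 − 7) − 0 = 1, and there is no ∂_3, so H_2 ≅ Z.

As a check, the Euler characteristic is 6 − 12 + 8 = 2, which agrees with 1 − 0 + 1 = 2.

H_0 = Z,  H_1 = 0,  H_2 = Z.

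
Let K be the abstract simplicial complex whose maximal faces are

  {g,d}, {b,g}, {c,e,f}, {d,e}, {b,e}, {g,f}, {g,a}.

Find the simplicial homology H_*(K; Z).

Order the vertices as a < b < c < d < e < f < g. Listing each simplex with vertices in this order, K has dimension 2 with simplices:

  0-simplices (7): a, b, c, d, e, f, g
  1-simplices (9): ag, be, bg, ce, cf, de, dg, ef, fg
  2-simplices (1): cef

so the chain groups are C_0 ≅ Z^7, C_1 ≅ Z^9, C_2 ≅ Z^1.

Boundary ∂_1: C_1 → C_0 sends each edge [p,q] (with p < q) to q − p. For instance
  ∂fg = g − f.
The 7×9 boundary matrix has rank 6 and Smith normal form diag(1,1,1,1,1,1).

The boundary map ∂_2: C_2 → C_1 sends each 2-simplex [p,q,r] to [q,r] − [p,r] + [p,q]. For instance
  ∂cef = ef − cf + ce.
The 9×1 boundary matrix has rank 1 and Smith normal form diag(1).

From H_k ≅ ker(∂_k) / im(∂_{k+1}) we obtain:

  H_0: rank C_0 − rank ∂_1 = 7 − 6 = 1, and the invariant factors of ∂_1 are all 1, so H_0 = Z.
  H_1: rank ker ∂_1 − rank ∂_2 = (9 − 6) − 1 = 2, and the invariant factors of ∂_2 are all 1, so H_1 = Z^2.
  H_2: rank ker ∂_2 − rank ∂_3 = (1 − 1) − 0 = 0, and there is no ∂_3, so H_2 = 0.

As a check, the Euler characteristic is 7 − 9 + 1 = -1, which agrees with 1 − 2 + 0 = -1.

H_0 ≅ Z,  H_1 ≅ Z^2,  H_2 = 0.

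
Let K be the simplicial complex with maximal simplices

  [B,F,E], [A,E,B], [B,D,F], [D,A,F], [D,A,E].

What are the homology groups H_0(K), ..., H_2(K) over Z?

H_0 ≅ Z,  H_1 ≅ Z,  H_2 = 0.

K has 5 vertices, 10 edges, 5 triangles.
rank ∂_0 = 0, rank ∂_1 = 4 ⇒ b_0 = 5 − 0 − 4 = 1; all invariant factors of ∂_1 are 1 so no torsion. So H_0 ≅ Z.
rank ∂_1 = 4, rank ∂_2 = 5 ⇒ b_1 = 10 − 4 − 5 = 1; all invariant factors of ∂_2 are 1 so no torsion. So H_1 ≅ Z.
rank ∂_2 = 5, rank ∂_3 = 0 ⇒ b_2 = 5 − 5 − 0 = 0. So H_2 ≅ 0.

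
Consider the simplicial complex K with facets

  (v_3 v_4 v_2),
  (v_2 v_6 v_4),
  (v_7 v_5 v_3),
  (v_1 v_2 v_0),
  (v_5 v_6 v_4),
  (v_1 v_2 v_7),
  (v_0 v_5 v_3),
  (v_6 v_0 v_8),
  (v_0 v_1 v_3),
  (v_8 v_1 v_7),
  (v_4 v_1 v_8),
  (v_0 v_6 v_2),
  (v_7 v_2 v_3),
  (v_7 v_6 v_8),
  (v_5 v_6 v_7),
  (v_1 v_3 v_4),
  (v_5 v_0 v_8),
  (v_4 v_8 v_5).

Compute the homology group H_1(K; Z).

H_1 = Z ⊕ Z/2.

We work with the vertex ordering v_0 < v_1 < v_2 < v_3 < v_4 < v_5 < v_6 < v_7 < v_8. The simplices of K, each written with vertices in increasing order, are:

  0-simplices (9): [v_0], [v_1], [v_2], [v_3], [v_4], [v_5], [v_6], [v_7], [v_8]
  1-simplices (27): (27 of them)
  2-simplices (18): (18 of them)

so the chain groups are C_0 ≅ Z^9, C_1 ≅ Z^27, C_2 ≅ Z^18.

The boundary map ∂_1: C_1 → C_0 maps an edge to its endpoints' difference, ∂[p,q] = q − p.
The 9×27 boundary matrix has rank 8 and Smith normal form diag(1,1,1,1,1,1,1,1).

Boundary ∂_2: C_2 → C_1 sends each 2-simplex [p,q,r] to [q,r] − [p,r] + [p,q]. For instance
  ∂[v_0,v_1,v_3] = [v_1,v_3] − [v_0,v_3] + [v_0,v_1],
  ∂[v_6,v_7,v_8] = [v_7,v_8] − [v_6,v_8] + [v_6,v_7].
As a 27×18 matrix over Z this has rank 18, with invariant factors (1,1,1,1,1,1,1,1,1,1,1,1,1,1,1,1,1,2).

From H_k ≅ ker(∂_k) / im(∂_{k+1}) we obtain:

  H_1: rank ker ∂_1 − rank ∂_2 = (27 − 8) − 18 = 1, and ∂_2 has invariant factor 2 > 1, so H_1 = Z ⊕ Z/2.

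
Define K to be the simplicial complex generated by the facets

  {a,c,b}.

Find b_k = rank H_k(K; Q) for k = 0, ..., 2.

We work with the vertex ordering a < b < c. The simplices of K, each written with vertices in increasing order, are:

  0-simplices (3): a, b, c
  1-simplices (3): ab, ac, bc
  2-simplices (1): abc

Hence C_0 ≅ Z^3, C_1 ≅ Z^3, C_2 ≅ Z^1.

Boundary ∂_1: C_1 → C_0 is given by ∂[p,q] = [q] − [p].
The 3×3 boundary matrix has rank 2 and Smith normal form diag(1,1).

∂_2: C_2 → C_1 acts by ∂[p,q,r] = [q,r] − [p,r] + [p,q]. For instance
  ∂abc = bc − ac + ab.
As a 3×1 matrix over Z this has rank 1, with invariant factors (1).

From H_k ≅ ker(∂_k) / im(∂_{k+1}) we obtain:

  H_0: rank C_0 − rank ∂_1 = 3 − 2 = 1, and the invariant factors of ∂_1 are all 1, so H_0 = Z.
  H_1: rank ker ∂_1 − rank ∂_2 = (3 − 2) − 1 = 0, and the invariant factors of ∂_2 are all 1, so H_1 = 0.
  H_2: rank ker ∂_2 − rank ∂_3 = (1 − 1) − 0 = 0, and there is no ∂_3, so H_2 = 0.

Hence the Betti numbers are b_0 = 1, b_1 = 0, b_2 = 0.

b_0 = 1, b_1 = 0, b_2 = 0.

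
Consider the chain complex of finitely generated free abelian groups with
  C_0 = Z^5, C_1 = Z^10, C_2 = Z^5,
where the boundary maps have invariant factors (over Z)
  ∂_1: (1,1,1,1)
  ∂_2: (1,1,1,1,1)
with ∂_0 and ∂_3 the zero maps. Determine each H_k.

H_0: b_0 = 5 − 0 − 4 = 1; torsion from ∂_1 factors > 1: none. So H_0 ≅ Z.
H_1: b_1 = 10 − 4 − 5 = 1; torsion from ∂_2 factors > 1: none. So H_1 ≅ Z.
H_2: b_2 = 5 − 5 − 0 = 0; torsion from ∂_3 factors > 1: none. So H_2 ≅ 0.

H_0 ≅ Z,  H_1 ≅ Z,  H_2 = 0.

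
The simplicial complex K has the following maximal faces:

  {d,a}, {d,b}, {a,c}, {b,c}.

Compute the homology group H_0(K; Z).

H_0 = Z.

Take the total order a < b < c < d on the vertex set. Then K (dimension 1) consists of the simplices:

  0-simplices (4): a, b, c, d
  1-simplices (4): ac, ad, bc, bd

so the chain groups are C_0 ≅ Z^4, C_1 ≅ Z^4.

∂_1: C_1 → C_0 sends each edge [p,q] (with p < q) to q − p.
The resulting 4×4 matrix has rank 3, and its Smith normal form has invariant factors (1,1,1).

Now H_k = ker ∂_k / im ∂_{k+1}, so:

  H_0: rank C_0 − rank ∂_1 = 4 − 3 = 1, and the invariant factors of ∂_1 are all 1, so H_0 = Z.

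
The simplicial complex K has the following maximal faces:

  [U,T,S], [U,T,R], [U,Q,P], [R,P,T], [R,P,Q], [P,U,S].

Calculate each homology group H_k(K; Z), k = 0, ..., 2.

H_0 ≅ Z,  H_1 ≅ Z,  H_2 = 0.

Order the vertices as P < Q < R < S < T < U. Listing each simplex with vertices in this order, K has dimension 2 with simplices:

  0-simplices (6): P, Q, R, S, T, U
  1-simplices (12): PQ, PR, PS, PT, PU, QR, QU, RT, RU, ST, SU, TU
  2-simplices (6): PQR, PQU, PRT, PSU, RTU, STU

Hence C_0 ≅ Z^6, C_1 ≅ Z^12, C_2 ≅ Z^6.

Boundary ∂_1: C_1 → C_0 sends each edge [p,q] (with p < q) to q − p. For instance
  ∂RU = U − R.
The resulting 6×12 matrix has rank 5, and its Smith normal form has invariant factors (1,1,1,1,1).

The boundary map ∂_2: C_2 → C_1 maps a triangle to the signed sum of its edges. For instance
  ∂STU = TU − SU + ST,
  ∂PQU = QU − PU + PQ.
As a 12×6 matrix over Z this has rank 6, with invariant factors (1,1,1,1,1,1).

From H_k ≅ ker(∂_k) / im(∂_{k+1}) we obtain:

  H_0: rank C_0 − rank ∂_1 = 6 − 5 = 1, and the invariant factors of ∂_1 are all 1, so H_0 = Z.
  H_1: rank ker ∂_1 − rank ∂_2 = (12 − 5) − 6 = 1, and the invariant factors of ∂_2 are all 1, so H_1 = Z.
  H_2: rank ker ∂_2 − rank ∂_3 = (6 − 6) − 0 = 0, and there is no ∂_3, so H_2 = 0.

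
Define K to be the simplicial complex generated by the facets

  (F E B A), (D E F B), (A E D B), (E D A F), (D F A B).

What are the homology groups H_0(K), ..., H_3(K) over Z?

H_0 = Z,  H_1 = 0,  H_2 = 0,  H_3 = Z.

We work with the vertex ordering A < B < D < E < F. The simplices of K, each written with vertices in increasing order, are:

  0-simplices (5): A, B, D, E, F
  1-simplices (10): AB, AD, AE, AF, BD, BE, BF, DE, DF, EF
  2-simplices (10): ABD, ABE, ABF, ADE, ADF, AEF, BDE, BDF, BEF, DEF
  3-simplices (5): ABDE, ABDF, ABEF, ADEF, BDEF

Hence C_0 ≅ Z^5, C_1 ≅ Z^10, C_2 ≅ Z^10, C_3 ≅ Z^5.

The boundary map ∂_1: C_1 → C_0 sends each edge [p,q] (with p < q) to q − p.
As a 5×10 matrix over Z this has rank 4, with invariant factors (1,1,1,1).

∂_2: C_2 → C_1 maps a triangle to the signed sum of its edges. For instance
  ∂AEF = EF − AF + AE,
  ∂ADF = DF − AF + AD.
The 10×10 boundary matrix has rank 6 and Smith normal form diag(1,1,1,1,1,1).

∂_3: C_3 → C_2 sends each 3-simplex σ to the alternating sum Σ_i (−1)^i (σ with its i-th vertex removed). For instance
  ∂ABDF = BDF − ADF + ABF − ABD,
  ∂ADEF = DEF − AEF + ADF − ADE.
As a 10×5 matrix over Z this has rank 4, with invariant factors (1,1,1,1).

From H_k ≅ ker(∂_k) / im(∂_{k+1}) we obtain:

  H_0: rank C_0 − rank ∂_1 = 5 − 4 = 1, and the invariant factors of ∂_1 are all 1, so H_0 = Z.
  H_1: rank ker ∂_1 − rank ∂_2 = (10 − 4) − 6 = 0, and the invariant factors of ∂_2 are all 1, so H_1 = 0.
  H_2: rank ker ∂_2 − rank ∂_3 = (10 − 6) − 4 = 0, and the invariant factors of ∂_3 are all 1, so H_2 = 0.
  H_3: rank ker ∂_3 − rank ∂_4 = (5 − 4) − 0 = 1, and there is no ∂_4, so H_3 = Z.

As a check, the Euler characteristic is 5 − 10 + 10 − 5 = 0, which agrees with 1 − 0 + 0 − 1 = 0.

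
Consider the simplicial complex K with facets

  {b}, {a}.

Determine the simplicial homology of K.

Order the vertices as a < b. Listing each simplex with vertices in this order, K has dimension 0 with simplices:

  0-simplices (2): a, b

Hence C_0 ≅ Z^2.

Reading off H_k = ker ∂_k / im ∂_{k+1}:

  H_0: rank C_0 − rank ∂_1 = 2 − 0 = 2, and there is no ∂_1, so H_0 = Z^2.

(K is a triangulation of a set of 2 points.)

H_0 = Z^2.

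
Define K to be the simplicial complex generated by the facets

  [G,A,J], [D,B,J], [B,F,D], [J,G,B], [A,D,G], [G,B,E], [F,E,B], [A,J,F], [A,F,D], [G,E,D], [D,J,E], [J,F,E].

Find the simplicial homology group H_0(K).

We work with the vertex ordering A < B < D < E < F < G < J. The simplices of K, each written with vertices in increasing order, are:

  0-simplices (7): A, B, D, E, F, G, J
  1-simplices (18): AD, AF, AG, AJ, BD, BE, BF, BG, BJ, DE, DF, DG, DJ, EF, EG, EJ, FJ, GJ
  2-simplices (12): ADF, ADG, AFJ, AGJ, BDF, BDJ, BEF, BEG, BGJ, DEG, DEJ, EFJ

giving chain groups C_0 ≅ Z^7, C_1 ≅ Z^18, C_2 ≅ Z^12.

The boundary map ∂_1: C_1 → C_0 maps an edge to its endpoints' difference, ∂[p,q] = q − p.
The 7×18 boundary matrix has rank 6 and Smith normal form diag(1,1,1,1,1,1).

Boundary ∂_2: C_2 → C_1 sends each 2-simplex [p,q,r] to [q,r] − [p,r] + [p,q]. For instance
  ∂BGJ = GJ − BJ + BG,
  ∂EFJ = FJ − EJ + EF.
The 18×12 boundary matrix has rank 12 and Smith normal form diag(1,1,1,1,1,1,1,1,1,1,1,2).

Computing H_k = (kernel of ∂_k) / (image of ∂_{k+1}):

  H_0: rank C_0 − rank ∂_1 = 7 − 6 = 1, and the invariant factors of ∂_1 are all 1, so H_0 ≅ Z.

(K is a triangulation of the real projective plane RP^2.)

H_0 ≅ Z.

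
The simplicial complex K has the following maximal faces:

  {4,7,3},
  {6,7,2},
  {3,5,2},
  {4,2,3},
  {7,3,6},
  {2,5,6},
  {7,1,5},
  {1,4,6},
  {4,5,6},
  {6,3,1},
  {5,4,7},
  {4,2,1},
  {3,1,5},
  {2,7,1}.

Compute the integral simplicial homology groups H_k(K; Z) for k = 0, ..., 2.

H_0 ≅ Z,  H_1 ≅ Z^2,  H_2 ≅ Z.

K has 7 vertices, 21 edges, 14 triangles.
rank ∂_0 = 0, rank ∂_1 = 6 ⇒ b_0 = 7 − 0 − 6 = 1; all invariant factors of ∂_1 are 1 so no torsion. So H_0 = Z.
rank ∂_1 = 6, rank ∂_2 = 13 ⇒ b_1 = 21 − 6 − 13 = 2; all invariant factors of ∂_2 are 1 so no torsion. So H_1 = Z^2.
rank ∂_2 = 13, rank ∂_3 = 0 ⇒ b_2 = 14 − 13 − 0 = 1. So H_2 = Z.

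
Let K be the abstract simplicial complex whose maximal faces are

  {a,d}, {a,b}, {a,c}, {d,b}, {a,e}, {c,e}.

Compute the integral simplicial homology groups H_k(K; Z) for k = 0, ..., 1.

Fix the vertex order a < b < c < d < e and write every simplex with vertices in increasing order. Then dim K = 1 and the simplices of K are:

  0-simplices (5): a, b, c, d, e
  1-simplices (6): ab, ac, ad, ae, bd, ce

giving chain groups C_0 ≅ Z^5, C_1 ≅ Z^6.

The boundary map ∂_1: C_1 → C_0 is given by ∂[p,q] = [q] − [p].
As a 5×6 matrix over Z this has rank 4, with invariant factors (1,1,1,1).

Now H_k = ker ∂_k / im ∂_{k+1}, so:

  H_0: rank C_0 − rank ∂_1 = 5 − 4 = 1, and the invariant factors of ∂_1 are all 1, so H_0 = Z.
  H_1: rank ker ∂_1 − rank ∂_2 = (6 − 4) − 0 = 2, and there is no ∂_2, so H_1 = Z^2.

As a check, the Euler characteristic is 5 − 6 = -1, which agrees with 1 − 2 = -1.

H_0 = Z,  H_1 = Z^2.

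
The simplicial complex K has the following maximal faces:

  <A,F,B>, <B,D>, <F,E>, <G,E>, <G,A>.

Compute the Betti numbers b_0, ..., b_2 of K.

Take the total order A < B < D < E < F < G on the vertex set. Then K (dimension 2) consists of the simplices:

  0-simplices (6): A, B, D, E, F, G
  1-simplices (7): AB, AF, AG, BD, BF, EF, EG
  2-simplices (1): ABF

Hence C_0 ≅ Z^6, C_1 ≅ Z^7, C_2 ≅ Z^1.

∂_1: C_1 → C_0 is given by ∂[p,q] = [q] − [p]. For instance
  ∂AG = G − A.
The resulting 6×7 matrix has rank 5, and its Smith normal form has invariant factors (1,1,1,1,1).

∂_2: C_2 → C_1 acts by ∂[p,q,r] = [q,r] − [p,r] + [p,q]. For instance
  ∂ABF = BF − AF + AB.
This gives a 7×1 integer matrix of rank 1; reducing to Smith normal form yields diagonal entries (1).

Now H_k = ker ∂_k / im ∂_{k+1}, so:

  H_0: rank C_0 − rank ∂_1 = 6 − 5 = 1, and the invariant factors of ∂_1 are all 1, so H_0 ≅ Z.
  H_1: rank ker ∂_1 − rank ∂_2 = (7 − 5) − 1 = 1, and the invariant factors of ∂_2 are all 1, so H_1 ≅ Z.
  H_2: rank ker ∂_2 − rank ∂_3 = (1 − 1) − 0 = 0, and there is no ∂_3, so H_2 ≅ 0.

Hence the Betti numbers are b_0 = 1, b_1 = 1, b_2 = 0.

b_0 = 1, b_1 = 1, b_2 = 0.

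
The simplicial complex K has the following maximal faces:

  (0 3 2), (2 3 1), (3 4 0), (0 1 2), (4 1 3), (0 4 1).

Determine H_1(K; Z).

H_1 = 0.

Order the vertices as 0 < 1 < 2 < 3 < 4. Listing each simplex with vertices in this order, K has dimension 2 with simplices:

  0-simplices (5): [0], [1], [2], [3], [4]
  1-simplices (9): [0,1], [0,2], [0,3], [0,4], [1,2], [1,3], [1,4], [2,3], [3,4]
  2-simplices (6): [0,1,2], [0,1,4], [0,2,3], [0,3,4], [1,2,3], [1,3,4]

so the chain groups are C_0 ≅ Z^5, C_1 ≅ Z^9, C_2 ≅ Z^6.

The boundary map ∂_1: C_1 → C_0 sends each edge [p,q] (with p < q) to q − p.
This gives a 5×9 integer matrix of rank 4; reducing to Smith normal form yields diagonal entries (1,1,1,1).

The boundary map ∂_2: C_2 → C_1 maps a triangle to the signed sum of its edges. For instance
  ∂[1,3,4] = [3,4] − [1,4] + [1,3],
  ∂[0,3,4] = [3,4] − [0,4] + [0,3].
The resulting 9×6 matrix has rank 5, and its Smith normal form has invariant factors (1,1,1,1,1).

Now H_k = ker ∂_k / im ∂_{k+1}, so:

  H_1: rank ker ∂_1 − rank ∂_2 = (9 − 4) − 5 = 0, and the invariant factors of ∂_2 are all 1, so H_1 ≅ 0.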